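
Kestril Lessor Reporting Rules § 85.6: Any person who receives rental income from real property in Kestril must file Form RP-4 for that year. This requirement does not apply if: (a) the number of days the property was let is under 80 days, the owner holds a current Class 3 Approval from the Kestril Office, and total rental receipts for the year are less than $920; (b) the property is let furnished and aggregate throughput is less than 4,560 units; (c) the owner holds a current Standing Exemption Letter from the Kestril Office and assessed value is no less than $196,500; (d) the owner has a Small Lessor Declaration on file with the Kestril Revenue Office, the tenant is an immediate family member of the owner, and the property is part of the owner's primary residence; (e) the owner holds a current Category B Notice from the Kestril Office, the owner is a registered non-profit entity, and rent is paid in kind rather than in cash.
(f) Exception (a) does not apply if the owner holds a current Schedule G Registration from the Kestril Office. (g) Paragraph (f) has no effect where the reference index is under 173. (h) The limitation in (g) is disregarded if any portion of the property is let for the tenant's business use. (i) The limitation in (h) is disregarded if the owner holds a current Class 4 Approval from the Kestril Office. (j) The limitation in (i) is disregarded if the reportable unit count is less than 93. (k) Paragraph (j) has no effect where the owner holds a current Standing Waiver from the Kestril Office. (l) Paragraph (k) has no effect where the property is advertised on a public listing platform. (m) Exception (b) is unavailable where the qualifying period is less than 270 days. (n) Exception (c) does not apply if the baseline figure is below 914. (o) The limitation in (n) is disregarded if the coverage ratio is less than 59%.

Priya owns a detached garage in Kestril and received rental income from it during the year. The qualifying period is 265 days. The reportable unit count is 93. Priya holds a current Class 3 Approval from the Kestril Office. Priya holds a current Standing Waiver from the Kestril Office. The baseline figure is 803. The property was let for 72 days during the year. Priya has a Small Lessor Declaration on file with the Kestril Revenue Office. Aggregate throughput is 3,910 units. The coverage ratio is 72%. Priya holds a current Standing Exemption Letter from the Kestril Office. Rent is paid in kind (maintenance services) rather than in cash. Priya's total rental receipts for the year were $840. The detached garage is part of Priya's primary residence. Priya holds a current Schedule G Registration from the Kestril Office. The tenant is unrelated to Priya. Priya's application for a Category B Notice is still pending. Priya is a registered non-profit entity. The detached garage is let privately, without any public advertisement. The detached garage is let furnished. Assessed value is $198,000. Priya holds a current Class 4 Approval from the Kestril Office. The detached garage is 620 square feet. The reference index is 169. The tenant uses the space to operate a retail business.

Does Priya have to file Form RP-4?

No — exception (a) applies; Priya is not required to file Form RP-4.

Exception (a): the number of days the property was let is 72 days, under the 80 days limit; a current Class 3 Approval is held; total rental receipts for the year are $840, less than the $920 limit — every condition holds. As to paragraphs (f)–(l): (f) is triggered (a current Schedule G Registration is held), but is overridden by (g): (g) operates against (f): the reference index is 169, under the 173 limit. (h) is triggered (the space is let for business use), but is itself disapplied by (i): (i) applies — a current Class 4 Approval is held. (j) does not operate here (the reportable unit count is 93, not less than 93), so (i) stands. So (a) applies.
All of (b)'s requirements are met (the property is let furnished; aggregate throughput is 3,910 units, less than the 4,560 units limit). But applying paragraph (m): (m) operates against (b): the qualifying period is 265 days, less than the 270 days limit. Exception (b) does not apply.
Exception (c)'s conditions are all satisfied: a current Standing Exemption Letter is held; assessed value is $198,000, meeting the $196,500 threshold. Turning to paragraphs (n)–(o): (n) applies — the baseline figure is 803, below the 914 limit. (o), which would lift (n), is not engaged — the coverage ratio is 72%, not less than 59%. (c) is therefore removed.
Exception (d) requires that the tenant is an immediate family member of the owner; but the tenant is unrelated to the owner, so (d) is unavailable.
Exception (e) requires that the owner holds a current Category B Notice from the Kestril Office; but there is no Category B Notice in force, so (e) is unavailable.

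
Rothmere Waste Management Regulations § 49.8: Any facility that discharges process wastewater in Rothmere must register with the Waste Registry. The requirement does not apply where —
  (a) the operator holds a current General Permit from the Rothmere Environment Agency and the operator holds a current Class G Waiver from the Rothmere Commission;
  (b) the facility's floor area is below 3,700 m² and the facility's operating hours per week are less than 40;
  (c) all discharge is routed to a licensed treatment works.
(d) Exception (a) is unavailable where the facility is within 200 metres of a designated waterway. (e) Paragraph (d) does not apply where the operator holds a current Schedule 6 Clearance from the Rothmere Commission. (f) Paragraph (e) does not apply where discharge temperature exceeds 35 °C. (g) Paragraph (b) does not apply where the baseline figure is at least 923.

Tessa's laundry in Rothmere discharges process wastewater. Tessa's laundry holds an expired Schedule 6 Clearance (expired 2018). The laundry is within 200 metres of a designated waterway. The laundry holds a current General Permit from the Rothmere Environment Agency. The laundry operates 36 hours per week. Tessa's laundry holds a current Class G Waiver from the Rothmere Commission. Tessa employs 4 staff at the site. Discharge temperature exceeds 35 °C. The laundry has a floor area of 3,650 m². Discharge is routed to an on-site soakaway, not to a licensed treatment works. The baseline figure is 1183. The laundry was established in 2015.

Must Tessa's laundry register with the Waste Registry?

Exception (a) is satisfied on its face — a current General Permit is held; a current Class G Waiver is held. Turning to paragraphs (d)–(f): (d) is engaged — the laundry is within 200 m of a designated waterway. (e), which would lift (d), does not operate here — there is no Schedule 6 Clearance in force. So (a) is unavailable.
Exception (b): the facility's floor area is 3,650 m², below the 3,700 m² limit; the facility's operating hours per week are 36, less than the 40 limit — every condition holds. Turning to paragraph (g): (g) operates against (b): the baseline figure is 1,183, meeting the 923 threshold. Exception (b) does not apply.
Exception (c) fails — discharge is not routed to a licensed treatment works.
None of the exceptions is available; § 49.8 applies in full.

Yes — Tessa's laundry must register with the Waste Registry.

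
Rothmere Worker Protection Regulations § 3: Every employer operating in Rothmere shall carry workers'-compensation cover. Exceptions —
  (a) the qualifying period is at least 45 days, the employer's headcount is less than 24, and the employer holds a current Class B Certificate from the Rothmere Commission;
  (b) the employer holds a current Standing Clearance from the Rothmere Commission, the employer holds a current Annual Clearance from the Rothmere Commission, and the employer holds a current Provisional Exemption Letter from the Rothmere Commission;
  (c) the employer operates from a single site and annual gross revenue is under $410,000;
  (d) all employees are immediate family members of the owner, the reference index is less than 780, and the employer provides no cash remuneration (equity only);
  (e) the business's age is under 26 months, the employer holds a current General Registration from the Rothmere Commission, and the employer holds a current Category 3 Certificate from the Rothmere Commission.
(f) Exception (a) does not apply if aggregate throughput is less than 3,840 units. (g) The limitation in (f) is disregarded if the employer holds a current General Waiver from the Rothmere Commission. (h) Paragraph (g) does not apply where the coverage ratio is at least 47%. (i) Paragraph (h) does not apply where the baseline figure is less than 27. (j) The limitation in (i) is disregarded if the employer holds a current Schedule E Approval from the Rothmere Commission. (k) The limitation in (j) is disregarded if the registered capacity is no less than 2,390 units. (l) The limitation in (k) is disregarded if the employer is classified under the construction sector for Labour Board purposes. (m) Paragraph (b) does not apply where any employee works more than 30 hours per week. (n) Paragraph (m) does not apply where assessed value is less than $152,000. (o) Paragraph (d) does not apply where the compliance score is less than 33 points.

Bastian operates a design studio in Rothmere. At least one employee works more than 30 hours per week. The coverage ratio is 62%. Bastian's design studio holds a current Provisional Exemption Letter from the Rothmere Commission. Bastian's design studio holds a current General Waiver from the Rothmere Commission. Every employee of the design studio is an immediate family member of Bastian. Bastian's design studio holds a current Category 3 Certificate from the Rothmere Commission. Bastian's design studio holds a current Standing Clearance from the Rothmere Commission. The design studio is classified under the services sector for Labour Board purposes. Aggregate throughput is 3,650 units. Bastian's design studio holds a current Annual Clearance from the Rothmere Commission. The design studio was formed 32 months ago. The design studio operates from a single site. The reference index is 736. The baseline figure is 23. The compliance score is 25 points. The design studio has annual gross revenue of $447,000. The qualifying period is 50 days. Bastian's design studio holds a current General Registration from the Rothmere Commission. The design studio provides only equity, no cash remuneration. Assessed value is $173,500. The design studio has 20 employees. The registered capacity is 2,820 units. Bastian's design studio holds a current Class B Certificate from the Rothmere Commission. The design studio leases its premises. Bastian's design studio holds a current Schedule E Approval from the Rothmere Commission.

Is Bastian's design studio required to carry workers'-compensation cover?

No — exception (a) applies; Bastian's design studio is not required to carry workers'-compensation cover.

Exception (a)'s conditions are all satisfied: the qualifying period is 50 days, meeting the 45 days threshold; the employer's headcount is 20, less than the 24 limit; a current Class B Certificate is held. Applying paragraphs (f)–(l): (f) would limit (a) — aggregate throughput is 3,650 units, less than the 3,840 units limit — but (g) sets (f) aside: (g) operates against (f): a current General Waiver is held. (h) is triggered (the coverage ratio is 62%, meeting the 47% threshold), but yields to (i): (i) applies — the baseline figure is 23, less than the 27 limit. (j) would limit (i) — a current Schedule E Approval is held — but (k) sets (j) aside: (k) applies — the registered capacity is 2,820 units, meeting the 2,390 units threshold. (l), which would lift (k), is not triggered — the design studio is classified under the services sector. (a) remains available.
Exception (b): a current Standing Clearance is held; a current Annual Clearance is held; a current Provisional Exemption Letter is held — every condition holds. However, paragraphs (m)–(n) must be considered: (m) is engaged — at least one employee exceeds 30 hours/week. (n) is inapplicable (assessed value is $173,500, not less than $152,000), so (m) stands. (b) is therefore removed.
Exception (c) fails — annual gross revenue is $447,000, not under $410,000.
Exception (d) is satisfied on its face — every employee is an immediate family member; the reference index is 736, less than the 780 limit; remuneration is equity-only. But applying paragraph (o): (o) is engaged — the compliance score is 25 points, less than the 33 points limit. Exception (d) does not apply.
Exception (e) fails — the business's age is 32 months, not under 26 months.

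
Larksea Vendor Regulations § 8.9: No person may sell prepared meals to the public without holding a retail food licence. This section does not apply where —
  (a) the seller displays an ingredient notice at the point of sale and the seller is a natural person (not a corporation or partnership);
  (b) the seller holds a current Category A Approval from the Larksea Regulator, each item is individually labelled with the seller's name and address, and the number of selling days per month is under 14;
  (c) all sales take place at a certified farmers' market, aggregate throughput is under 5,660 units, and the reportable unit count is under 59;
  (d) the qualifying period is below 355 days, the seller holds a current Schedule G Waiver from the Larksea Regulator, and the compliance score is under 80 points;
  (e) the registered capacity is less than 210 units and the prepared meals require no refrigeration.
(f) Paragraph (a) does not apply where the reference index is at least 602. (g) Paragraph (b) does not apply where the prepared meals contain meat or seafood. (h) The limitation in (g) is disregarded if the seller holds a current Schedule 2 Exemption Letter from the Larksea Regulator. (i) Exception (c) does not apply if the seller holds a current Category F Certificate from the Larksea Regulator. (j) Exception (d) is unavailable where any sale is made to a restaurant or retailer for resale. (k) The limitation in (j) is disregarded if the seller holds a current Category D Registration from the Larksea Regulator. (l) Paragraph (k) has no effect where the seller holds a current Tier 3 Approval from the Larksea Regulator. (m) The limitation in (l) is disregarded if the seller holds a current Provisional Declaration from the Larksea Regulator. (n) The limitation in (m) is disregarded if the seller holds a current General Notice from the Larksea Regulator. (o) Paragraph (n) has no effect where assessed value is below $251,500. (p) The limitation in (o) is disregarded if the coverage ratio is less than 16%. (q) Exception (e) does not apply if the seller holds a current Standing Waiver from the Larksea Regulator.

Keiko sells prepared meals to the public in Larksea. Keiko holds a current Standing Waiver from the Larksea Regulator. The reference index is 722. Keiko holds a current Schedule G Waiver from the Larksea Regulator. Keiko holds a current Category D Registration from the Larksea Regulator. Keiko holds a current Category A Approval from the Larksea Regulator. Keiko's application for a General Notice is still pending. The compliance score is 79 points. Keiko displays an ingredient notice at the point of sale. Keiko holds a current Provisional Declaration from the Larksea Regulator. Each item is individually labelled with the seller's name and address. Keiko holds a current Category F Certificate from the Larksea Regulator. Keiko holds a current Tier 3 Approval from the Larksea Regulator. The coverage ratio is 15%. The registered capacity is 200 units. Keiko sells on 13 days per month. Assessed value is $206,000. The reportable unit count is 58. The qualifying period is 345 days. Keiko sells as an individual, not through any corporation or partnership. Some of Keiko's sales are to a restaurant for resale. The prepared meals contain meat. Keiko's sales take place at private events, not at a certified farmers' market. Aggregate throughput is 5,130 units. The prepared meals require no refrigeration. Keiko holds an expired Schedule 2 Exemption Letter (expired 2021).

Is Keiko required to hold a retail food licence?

Exception (a) is satisfied on its face — an ingredient notice is displayed; the seller is a natural person. But: (f) is engaged — the reference index is 722, meeting the 602 threshold. So (a) is unavailable.
Exception (b): a current Category A Approval is held; items are individually labelled; the number of selling days per month is 13, under the 14 limit — every condition holds. But: (g) is triggered — the prepared meals contain meat. (h) is inapplicable (no current Schedule 2 Exemption Letter is held), so (g) stands. Exception (b) does not apply.
Exception (c) does not apply: sales are at private events, not a certified farmers' market.
All of (d)'s requirements are met (the qualifying period is 345 days, below the 355 days limit; a current Schedule G Waiver is held; the compliance score is 79 points, under the 80 points limit). Applying paragraphs (j)–(p): (j) operates (some sales are to a restaurant for resale), but is set aside by (k): (k) operates against (j): a current Category D Registration is held. (l) would limit (k) — a current Tier 3 Approval is held — but (m) sets (l) aside: (m) applies — a current Provisional Declaration is held. (n), which would lift (m), is not engaged — no current General Notice is held. (d) remains available.
Exception (e) is satisfied on its face — the registered capacity is 200 units, less than the 210 units limit; the prepared meals are shelf-stable. However, paragraph (q) must be considered: (q) is engaged — a current Standing Waiver is held. Exception (e) does not apply.

No — exception (d) applies; Keiko is not required to hold a retail food licence.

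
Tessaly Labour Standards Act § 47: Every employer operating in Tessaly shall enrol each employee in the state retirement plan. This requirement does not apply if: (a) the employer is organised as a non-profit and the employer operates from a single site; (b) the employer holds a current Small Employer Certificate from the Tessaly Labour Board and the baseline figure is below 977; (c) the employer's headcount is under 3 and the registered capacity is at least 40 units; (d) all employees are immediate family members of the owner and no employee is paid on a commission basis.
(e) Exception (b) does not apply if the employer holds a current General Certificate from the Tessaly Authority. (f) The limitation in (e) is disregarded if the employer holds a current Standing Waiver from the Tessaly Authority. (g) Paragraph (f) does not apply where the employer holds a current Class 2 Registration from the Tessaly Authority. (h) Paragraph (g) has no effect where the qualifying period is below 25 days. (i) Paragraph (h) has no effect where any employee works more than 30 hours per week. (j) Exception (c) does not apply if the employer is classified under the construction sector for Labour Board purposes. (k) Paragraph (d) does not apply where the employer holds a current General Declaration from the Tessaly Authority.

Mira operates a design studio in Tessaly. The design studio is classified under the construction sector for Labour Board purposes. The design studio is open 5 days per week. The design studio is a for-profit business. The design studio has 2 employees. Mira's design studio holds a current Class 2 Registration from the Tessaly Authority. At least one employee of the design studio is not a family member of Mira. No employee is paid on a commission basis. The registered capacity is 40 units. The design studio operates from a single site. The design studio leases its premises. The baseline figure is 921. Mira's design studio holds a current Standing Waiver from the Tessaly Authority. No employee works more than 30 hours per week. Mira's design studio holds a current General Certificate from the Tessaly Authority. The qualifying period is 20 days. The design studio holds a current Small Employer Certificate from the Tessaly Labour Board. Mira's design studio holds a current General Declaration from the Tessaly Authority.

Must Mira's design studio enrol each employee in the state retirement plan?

Exception (a) fails — the employer is for-profit.
Exception (b): a current Small Employer Certificate is held; the baseline figure is 921, below the 977 limit — every condition holds. As to paragraphs (e)–(i): (e) is triggered (a current General Certificate is held), but is overridden by (f): (f) operates against (e): a current Standing Waiver is held. (g) is engaged (a current Class 2 Registration is held), but yields to (h): (h) operates against (g): the qualifying period is 20 days, below the 25 days limit. (i) is not triggered (no employee exceeds 30 hours/week), so (h) stands. (b) remains available.
Exception (c): the employer's headcount is 2, under the 3 limit; the registered capacity is 40 units, meeting the 40 units threshold — every condition holds. But: (j) applies — the design studio is classified under the construction sector. So (c) is unavailable.
Exception (d) requires that all employees are immediate family members of the owner; but at least one employee is not a family member, so (d) is unavailable.

No — exception (b) applies; Mira's design studio is not required to enrol each employee in the state retirement plan.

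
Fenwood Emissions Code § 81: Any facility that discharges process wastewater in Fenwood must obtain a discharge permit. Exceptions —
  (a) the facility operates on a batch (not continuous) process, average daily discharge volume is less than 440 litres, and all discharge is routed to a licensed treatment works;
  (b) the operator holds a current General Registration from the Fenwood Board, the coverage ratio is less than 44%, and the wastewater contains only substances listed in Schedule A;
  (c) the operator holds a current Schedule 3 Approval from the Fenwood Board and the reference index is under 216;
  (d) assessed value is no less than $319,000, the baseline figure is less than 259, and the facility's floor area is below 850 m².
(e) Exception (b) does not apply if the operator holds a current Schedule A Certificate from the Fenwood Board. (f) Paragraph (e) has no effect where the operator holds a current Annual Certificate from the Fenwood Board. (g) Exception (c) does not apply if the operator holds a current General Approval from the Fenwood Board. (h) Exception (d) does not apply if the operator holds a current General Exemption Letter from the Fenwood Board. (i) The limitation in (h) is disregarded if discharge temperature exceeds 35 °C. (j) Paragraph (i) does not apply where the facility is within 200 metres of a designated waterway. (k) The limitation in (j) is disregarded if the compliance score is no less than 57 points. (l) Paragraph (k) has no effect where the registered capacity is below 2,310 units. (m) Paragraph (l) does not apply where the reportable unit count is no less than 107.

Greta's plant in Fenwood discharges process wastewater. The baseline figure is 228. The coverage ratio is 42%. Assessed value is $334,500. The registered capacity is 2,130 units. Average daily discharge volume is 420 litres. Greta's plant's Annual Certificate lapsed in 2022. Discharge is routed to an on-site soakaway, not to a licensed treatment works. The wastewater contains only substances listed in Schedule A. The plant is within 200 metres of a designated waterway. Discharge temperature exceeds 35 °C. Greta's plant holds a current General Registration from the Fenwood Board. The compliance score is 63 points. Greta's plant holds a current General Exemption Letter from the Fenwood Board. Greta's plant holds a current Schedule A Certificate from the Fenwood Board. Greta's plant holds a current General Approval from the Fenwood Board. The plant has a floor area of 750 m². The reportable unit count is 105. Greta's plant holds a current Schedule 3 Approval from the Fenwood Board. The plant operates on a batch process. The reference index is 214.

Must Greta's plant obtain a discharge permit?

Exception (a) does not apply: discharge is not routed to a licensed treatment works.
Exception (b) is satisfied on its face — a current General Registration is held; the coverage ratio is 42%, less than the 44% limit; the wastewater is Schedule-A-only. But applying paragraphs (e)–(f): (e) operates against (b): a current Schedule A Certificate is held. (f), which would lift (e), is inapplicable — there is no Annual Certificate in force. Exception (b) does not apply.
Exception (c): a current Schedule 3 Approval is held; the reference index is 214, under the 216 limit — every condition holds. But applying paragraph (g): (g) operates against (c): a current General Approval is held. (c) is therefore removed.
All of (d)'s requirements are met (assessed value is $334,500, meeting the $319,000 threshold; the baseline figure is 228, less than the 259 limit; the facility's floor area is 750 m², below the 850 m² limit). But applying paragraphs (h)–(m): (h) is triggered — a current General Exemption Letter is held. (i) is triggered (discharge temperature exceeds 35 °C), but yields to (j): (j) operates against (i): the plant is within 200 m of a designated waterway. (k) is triggered (the compliance score is 63 points, meeting the 57 points threshold), but is overridden by (l): (l) operates against (k): the registered capacity is 2,130 units, below the 2,310 units limit. (m) is not triggered (the reportable unit count is 105, short of 107), so (l) stands. Exception (d) does not apply.
No exception is made out. Greta's plant falls within the general rule.

Yes — Greta's plant must obtain a discharge permit.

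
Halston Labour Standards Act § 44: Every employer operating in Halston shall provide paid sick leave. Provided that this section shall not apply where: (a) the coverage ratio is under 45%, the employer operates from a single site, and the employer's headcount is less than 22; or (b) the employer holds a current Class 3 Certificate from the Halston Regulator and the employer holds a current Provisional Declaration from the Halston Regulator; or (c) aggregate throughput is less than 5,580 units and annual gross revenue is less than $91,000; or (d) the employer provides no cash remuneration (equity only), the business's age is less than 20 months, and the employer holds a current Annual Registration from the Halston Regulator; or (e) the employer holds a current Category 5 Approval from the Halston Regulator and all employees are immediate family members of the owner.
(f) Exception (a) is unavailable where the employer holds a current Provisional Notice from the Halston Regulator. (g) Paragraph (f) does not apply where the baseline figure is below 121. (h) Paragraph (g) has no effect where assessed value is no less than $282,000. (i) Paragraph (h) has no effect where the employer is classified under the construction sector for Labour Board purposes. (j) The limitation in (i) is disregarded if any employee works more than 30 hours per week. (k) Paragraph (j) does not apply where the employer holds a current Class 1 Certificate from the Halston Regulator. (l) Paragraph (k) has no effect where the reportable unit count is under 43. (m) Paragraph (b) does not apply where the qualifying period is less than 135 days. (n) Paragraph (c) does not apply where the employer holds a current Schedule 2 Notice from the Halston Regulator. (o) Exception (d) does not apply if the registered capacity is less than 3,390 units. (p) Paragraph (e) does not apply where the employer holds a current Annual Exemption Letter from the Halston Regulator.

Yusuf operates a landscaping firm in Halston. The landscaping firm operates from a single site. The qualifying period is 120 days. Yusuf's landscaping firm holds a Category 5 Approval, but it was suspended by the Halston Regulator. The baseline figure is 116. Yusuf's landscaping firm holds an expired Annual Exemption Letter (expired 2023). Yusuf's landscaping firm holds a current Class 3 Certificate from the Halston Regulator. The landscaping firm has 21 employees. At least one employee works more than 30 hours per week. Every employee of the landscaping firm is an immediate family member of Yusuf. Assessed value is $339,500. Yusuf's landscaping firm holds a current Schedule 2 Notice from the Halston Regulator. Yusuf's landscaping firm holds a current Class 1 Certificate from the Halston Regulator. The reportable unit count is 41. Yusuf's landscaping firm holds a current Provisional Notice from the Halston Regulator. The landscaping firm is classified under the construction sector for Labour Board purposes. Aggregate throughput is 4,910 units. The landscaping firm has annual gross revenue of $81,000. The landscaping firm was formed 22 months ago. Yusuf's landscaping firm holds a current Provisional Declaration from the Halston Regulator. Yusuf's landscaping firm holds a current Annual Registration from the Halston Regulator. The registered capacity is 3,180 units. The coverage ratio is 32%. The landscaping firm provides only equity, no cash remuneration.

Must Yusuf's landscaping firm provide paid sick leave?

All of (a)'s requirements are met (the coverage ratio is 32%, under the 45% limit; the employer operates from a single site; the employer's headcount is 21, less than the 22 limit). But: (f) operates against (a): a current Provisional Notice is held. (g) would limit (f) — the baseline figure is 116, below the 121 limit — but (h) sets (g) aside: (h) operates against (g): assessed value is $339,500, meeting the $282,000 threshold. (i) is engaged (the landscaping firm is classified under the construction sector), but yields to (j): (j) operates — at least one employee exceeds 30 hours/week. (k) would limit (j) — a current Class 1 Certificate is held — but (l) sets (k) aside: (l) operates against (k): the reportable unit count is 41, under the 43 limit. Exception (a) does not apply.
All of (b)'s requirements are met (a current Class 3 Certificate is held; a current Provisional Declaration is held). However, paragraph (m) must be considered: (m) operates — the qualifying period is 120 days, less than the 135 days limit. So (b) is unavailable.
Exception (c)'s conditions are all satisfied: aggregate throughput is 4,910 units, less than the 5,580 units limit; annual gross revenue is $81,000, less than the $91,000 limit. However, paragraph (n) must be considered: (n) operates against (c): a current Schedule 2 Notice is held. Exception (c) does not apply.
Exception (d) does not apply: the business's age is 22 months, not less than 20 months.
Exception (e) requires that the employer holds a current Category 5 Approval from the Halston Regulator; but the Category 5 Approval is not current, so (e) is unavailable.
No exception applies. The general rule governs.

Yes — Yusuf's landscaping firm must provide paid sick leave.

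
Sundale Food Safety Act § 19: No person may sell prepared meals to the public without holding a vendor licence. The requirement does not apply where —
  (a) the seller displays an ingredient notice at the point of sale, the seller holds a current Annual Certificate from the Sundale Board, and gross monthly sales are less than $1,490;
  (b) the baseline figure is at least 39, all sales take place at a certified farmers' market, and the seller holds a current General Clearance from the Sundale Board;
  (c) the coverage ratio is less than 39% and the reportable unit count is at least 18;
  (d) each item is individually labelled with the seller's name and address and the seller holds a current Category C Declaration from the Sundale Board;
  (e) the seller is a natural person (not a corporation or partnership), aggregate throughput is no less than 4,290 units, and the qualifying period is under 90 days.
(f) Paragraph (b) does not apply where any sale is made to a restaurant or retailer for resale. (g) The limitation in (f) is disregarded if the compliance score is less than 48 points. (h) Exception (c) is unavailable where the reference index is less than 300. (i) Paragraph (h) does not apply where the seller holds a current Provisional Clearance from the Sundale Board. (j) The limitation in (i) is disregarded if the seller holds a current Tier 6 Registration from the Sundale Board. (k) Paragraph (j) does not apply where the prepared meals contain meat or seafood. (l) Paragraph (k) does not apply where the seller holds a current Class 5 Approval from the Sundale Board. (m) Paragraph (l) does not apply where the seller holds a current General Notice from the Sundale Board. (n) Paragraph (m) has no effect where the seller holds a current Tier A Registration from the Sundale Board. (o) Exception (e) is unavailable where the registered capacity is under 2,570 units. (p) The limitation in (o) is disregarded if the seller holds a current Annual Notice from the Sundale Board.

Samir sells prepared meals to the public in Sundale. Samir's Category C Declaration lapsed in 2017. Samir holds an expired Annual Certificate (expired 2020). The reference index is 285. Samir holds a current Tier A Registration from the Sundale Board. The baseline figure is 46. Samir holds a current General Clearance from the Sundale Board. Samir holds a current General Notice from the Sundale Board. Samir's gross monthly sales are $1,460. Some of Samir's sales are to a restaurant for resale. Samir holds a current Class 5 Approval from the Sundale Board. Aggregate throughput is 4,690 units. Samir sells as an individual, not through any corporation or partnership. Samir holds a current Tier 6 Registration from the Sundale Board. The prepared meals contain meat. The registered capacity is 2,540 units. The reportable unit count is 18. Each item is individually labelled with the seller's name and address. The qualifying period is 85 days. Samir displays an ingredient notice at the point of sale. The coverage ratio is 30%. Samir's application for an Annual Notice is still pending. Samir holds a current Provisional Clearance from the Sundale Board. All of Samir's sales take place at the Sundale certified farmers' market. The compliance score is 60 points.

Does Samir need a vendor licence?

Exception (a) fails — there is no Annual Certificate in force.
All of (b)'s requirements are met (the baseline figure is 46, meeting the 39 threshold; all sales are at a certified farmers' market; a current General Clearance is held). However, paragraphs (f)–(g) must be considered: (f) operates against (b): some sales are to a restaurant for resale. (g), which would lift (f), is not triggered — the compliance score is 60 points, not less than 48 points. So (b) is unavailable.
Exception (c) is satisfied on its face — the coverage ratio is 30%, less than the 39% limit; the reportable unit count is 18, meeting the 18 threshold. However, paragraphs (h)–(n) must be considered: (h) is triggered — the reference index is 285, less than the 300 limit. (i) would limit (h) — a current Provisional Clearance is held — but (j) sets (i) aside: (j) operates against (i): a current Tier 6 Registration is held. (k) would limit (j) — the prepared meals contain meat — but (l) sets (k) aside: (l) applies — a current Class 5 Approval is held. (m) is triggered (a current General Notice is held), but is displaced by (n): (n) operates against (m): a current Tier A Registration is held. Exception (c) does not apply.
Exception (d) fails — no current Category C Declaration is held.
Exception (e): the seller is a natural person; aggregate throughput is 4,690 units, meeting the 4,290 units threshold; the qualifying period is 85 days, under the 90 days limit — every condition holds. But: (o) is triggered — the registered capacity is 2,540 units, under the 2,570 units limit. (p), which would lift (o), is not engaged — no current Annual Notice is held. (e) is therefore removed.
No exception displaces § 19.

Yes — Samir must hold a vendor licence.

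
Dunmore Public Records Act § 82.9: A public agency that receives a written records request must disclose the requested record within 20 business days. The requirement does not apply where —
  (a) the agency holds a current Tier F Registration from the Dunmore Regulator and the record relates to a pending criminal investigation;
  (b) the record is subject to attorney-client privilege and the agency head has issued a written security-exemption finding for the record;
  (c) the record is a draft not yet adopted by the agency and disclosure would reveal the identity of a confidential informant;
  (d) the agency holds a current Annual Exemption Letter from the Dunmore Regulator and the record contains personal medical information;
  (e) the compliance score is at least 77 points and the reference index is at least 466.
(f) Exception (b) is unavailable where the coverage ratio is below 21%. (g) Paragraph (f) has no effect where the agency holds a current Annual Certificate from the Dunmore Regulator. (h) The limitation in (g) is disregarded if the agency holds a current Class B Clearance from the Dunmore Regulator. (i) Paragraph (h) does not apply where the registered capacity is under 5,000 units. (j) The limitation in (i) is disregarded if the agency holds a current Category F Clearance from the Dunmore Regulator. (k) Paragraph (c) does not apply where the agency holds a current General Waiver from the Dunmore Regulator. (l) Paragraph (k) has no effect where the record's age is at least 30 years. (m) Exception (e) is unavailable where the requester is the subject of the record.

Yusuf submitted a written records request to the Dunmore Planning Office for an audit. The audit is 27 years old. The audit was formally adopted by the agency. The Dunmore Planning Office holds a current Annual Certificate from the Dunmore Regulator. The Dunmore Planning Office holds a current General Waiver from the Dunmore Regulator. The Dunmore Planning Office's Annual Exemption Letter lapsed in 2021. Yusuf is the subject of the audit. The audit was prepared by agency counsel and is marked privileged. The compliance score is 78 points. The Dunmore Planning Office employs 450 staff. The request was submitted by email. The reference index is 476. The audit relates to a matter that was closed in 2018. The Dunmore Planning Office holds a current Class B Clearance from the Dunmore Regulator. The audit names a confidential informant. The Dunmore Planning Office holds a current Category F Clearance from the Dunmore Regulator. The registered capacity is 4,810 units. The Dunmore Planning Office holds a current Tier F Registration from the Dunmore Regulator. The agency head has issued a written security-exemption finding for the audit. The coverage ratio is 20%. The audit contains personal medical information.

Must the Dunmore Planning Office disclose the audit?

Exception (a) does not apply: the audit relates to a closed matter.
Exception (b)'s conditions are all satisfied: the audit is privileged; a written security-exemption finding has been issued. But applying paragraphs (f)–(j): (f) operates against (b): the coverage ratio is 20%, below the 21% limit. (g) would limit (f) — a current Annual Certificate is held — but (h) sets (g) aside: (h) operates against (g): a current Class B Clearance is held. (i) operates (the registered capacity is 4,810 units, under the 5,000 units limit), but is overridden by (j): (j) operates against (i): a current Category F Clearance is held. (b) is therefore removed.
Exception (c) fails — the audit has been formally adopted.
Exception (d) fails — the Annual Exemption Letter is not current.
All of (e)'s requirements are met (the compliance score is 78 points, meeting the 77 points threshold; the reference index is 476, meeting the 466 threshold). Turning to paragraph (m): (m) is triggered — Yusuf is the subject of the audit. So (e) is unavailable.
No exception displaces § 82.9.

Yes — the Dunmore Planning Office must disclose the audit.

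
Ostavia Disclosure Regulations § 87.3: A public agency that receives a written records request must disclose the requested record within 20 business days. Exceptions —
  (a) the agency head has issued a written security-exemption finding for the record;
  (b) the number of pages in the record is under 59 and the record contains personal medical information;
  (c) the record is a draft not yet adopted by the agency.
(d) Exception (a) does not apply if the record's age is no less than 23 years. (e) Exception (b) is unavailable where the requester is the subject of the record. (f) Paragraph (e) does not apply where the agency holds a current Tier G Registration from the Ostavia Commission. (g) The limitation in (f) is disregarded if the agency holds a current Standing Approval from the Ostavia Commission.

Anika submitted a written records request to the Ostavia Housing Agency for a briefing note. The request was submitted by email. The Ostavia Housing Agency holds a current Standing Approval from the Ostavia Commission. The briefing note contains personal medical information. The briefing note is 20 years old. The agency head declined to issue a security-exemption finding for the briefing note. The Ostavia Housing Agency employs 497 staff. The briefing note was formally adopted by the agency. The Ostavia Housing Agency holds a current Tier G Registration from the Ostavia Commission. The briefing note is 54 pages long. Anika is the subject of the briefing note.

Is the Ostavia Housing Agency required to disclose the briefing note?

Yes — the Ostavia Housing Agency must disclose the briefing note.

Exception (a) requires that the agency head has issued a written security-exemption finding for the record; but the agency head declined to issue a security-exemption finding, so (a) is unavailable.
Exception (b)'s conditions are all satisfied: the number of pages in the record is 54, under the 59 limit; the briefing note contains personal medical information. Turning to paragraphs (e)–(g): (e) operates against (b): Anika is the subject of the briefing note. (f) would limit (e) — a current Tier G Registration is held — but (g) sets (f) aside: (g) operates against (f): a current Standing Approval is held. Exception (b) does not apply.
Exception (c) requires that the record is a draft not yet adopted by the agency; but the briefing note has been formally adopted, so (c) is unavailable.
Every exception is unavailable, so the rule governs.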